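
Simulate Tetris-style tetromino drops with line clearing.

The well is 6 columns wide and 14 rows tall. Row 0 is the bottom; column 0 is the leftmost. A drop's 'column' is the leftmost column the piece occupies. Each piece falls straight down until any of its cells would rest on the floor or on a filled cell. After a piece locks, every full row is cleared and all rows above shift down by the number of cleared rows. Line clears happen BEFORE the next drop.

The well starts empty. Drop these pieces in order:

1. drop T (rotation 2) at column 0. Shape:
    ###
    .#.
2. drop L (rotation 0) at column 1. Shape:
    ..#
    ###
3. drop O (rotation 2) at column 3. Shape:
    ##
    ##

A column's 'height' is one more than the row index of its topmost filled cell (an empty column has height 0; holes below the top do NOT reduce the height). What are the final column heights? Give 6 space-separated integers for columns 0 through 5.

Drop 1: T rot2 at col 0 lands with bottom-row=0; cleared 0 line(s) (total 0); column heights now [2 2 2 0 0 0], max=2
Drop 2: L rot0 at col 1 lands with bottom-row=2; cleared 0 line(s) (total 0); column heights now [2 3 3 4 0 0], max=4
Drop 3: O rot2 at col 3 lands with bottom-row=4; cleared 0 line(s) (total 0); column heights now [2 3 3 6 6 0], max=6

Answer: 2 3 3 6 6 0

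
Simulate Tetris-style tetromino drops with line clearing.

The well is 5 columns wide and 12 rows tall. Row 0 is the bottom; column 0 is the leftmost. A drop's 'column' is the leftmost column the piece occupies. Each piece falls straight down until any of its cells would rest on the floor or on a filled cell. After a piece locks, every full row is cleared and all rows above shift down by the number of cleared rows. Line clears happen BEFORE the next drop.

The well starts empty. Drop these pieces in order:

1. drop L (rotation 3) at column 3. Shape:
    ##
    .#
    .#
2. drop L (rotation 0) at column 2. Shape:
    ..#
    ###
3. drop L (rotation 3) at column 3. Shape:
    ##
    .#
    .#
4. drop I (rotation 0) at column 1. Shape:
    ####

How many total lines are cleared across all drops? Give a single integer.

Answer: 0

Derivation:
Drop 1: L rot3 at col 3 lands with bottom-row=0; cleared 0 line(s) (total 0); column heights now [0 0 0 3 3], max=3
Drop 2: L rot0 at col 2 lands with bottom-row=3; cleared 0 line(s) (total 0); column heights now [0 0 4 4 5], max=5
Drop 3: L rot3 at col 3 lands with bottom-row=5; cleared 0 line(s) (total 0); column heights now [0 0 4 8 8], max=8
Drop 4: I rot0 at col 1 lands with bottom-row=8; cleared 0 line(s) (total 0); column heights now [0 9 9 9 9], max=9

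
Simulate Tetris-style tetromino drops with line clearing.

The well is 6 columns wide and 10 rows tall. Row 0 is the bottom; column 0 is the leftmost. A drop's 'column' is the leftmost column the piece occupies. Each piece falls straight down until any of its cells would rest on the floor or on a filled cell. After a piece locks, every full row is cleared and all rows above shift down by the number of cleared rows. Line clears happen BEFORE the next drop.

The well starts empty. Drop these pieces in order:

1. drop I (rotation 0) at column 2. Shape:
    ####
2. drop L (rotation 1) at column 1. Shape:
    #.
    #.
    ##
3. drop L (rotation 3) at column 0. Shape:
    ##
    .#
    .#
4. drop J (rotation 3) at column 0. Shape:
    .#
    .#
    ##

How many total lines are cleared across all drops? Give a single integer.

Drop 1: I rot0 at col 2 lands with bottom-row=0; cleared 0 line(s) (total 0); column heights now [0 0 1 1 1 1], max=1
Drop 2: L rot1 at col 1 lands with bottom-row=1; cleared 0 line(s) (total 0); column heights now [0 4 2 1 1 1], max=4
Drop 3: L rot3 at col 0 lands with bottom-row=4; cleared 0 line(s) (total 0); column heights now [7 7 2 1 1 1], max=7
Drop 4: J rot3 at col 0 lands with bottom-row=7; cleared 0 line(s) (total 0); column heights now [8 10 2 1 1 1], max=10

Answer: 0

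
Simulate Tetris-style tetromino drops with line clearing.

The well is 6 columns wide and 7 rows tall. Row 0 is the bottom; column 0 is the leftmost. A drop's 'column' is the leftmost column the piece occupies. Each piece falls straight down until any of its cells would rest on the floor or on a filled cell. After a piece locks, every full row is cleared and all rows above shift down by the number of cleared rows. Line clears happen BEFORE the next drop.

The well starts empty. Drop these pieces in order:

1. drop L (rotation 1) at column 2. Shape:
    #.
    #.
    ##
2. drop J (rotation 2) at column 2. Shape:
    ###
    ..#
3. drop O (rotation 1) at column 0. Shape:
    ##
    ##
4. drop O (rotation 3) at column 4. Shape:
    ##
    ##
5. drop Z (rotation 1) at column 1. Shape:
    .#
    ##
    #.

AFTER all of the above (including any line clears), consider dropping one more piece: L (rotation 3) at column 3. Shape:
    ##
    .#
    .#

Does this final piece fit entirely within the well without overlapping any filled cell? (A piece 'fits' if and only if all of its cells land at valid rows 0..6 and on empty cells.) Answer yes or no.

Answer: no

Derivation:
Drop 1: L rot1 at col 2 lands with bottom-row=0; cleared 0 line(s) (total 0); column heights now [0 0 3 1 0 0], max=3
Drop 2: J rot2 at col 2 lands with bottom-row=2; cleared 0 line(s) (total 0); column heights now [0 0 4 4 4 0], max=4
Drop 3: O rot1 at col 0 lands with bottom-row=0; cleared 0 line(s) (total 0); column heights now [2 2 4 4 4 0], max=4
Drop 4: O rot3 at col 4 lands with bottom-row=4; cleared 0 line(s) (total 0); column heights now [2 2 4 4 6 6], max=6
Drop 5: Z rot1 at col 1 lands with bottom-row=3; cleared 0 line(s) (total 0); column heights now [2 5 6 4 6 6], max=6
Test piece L rot3 at col 3 (width 2): heights before test = [2 5 6 4 6 6]; fits = False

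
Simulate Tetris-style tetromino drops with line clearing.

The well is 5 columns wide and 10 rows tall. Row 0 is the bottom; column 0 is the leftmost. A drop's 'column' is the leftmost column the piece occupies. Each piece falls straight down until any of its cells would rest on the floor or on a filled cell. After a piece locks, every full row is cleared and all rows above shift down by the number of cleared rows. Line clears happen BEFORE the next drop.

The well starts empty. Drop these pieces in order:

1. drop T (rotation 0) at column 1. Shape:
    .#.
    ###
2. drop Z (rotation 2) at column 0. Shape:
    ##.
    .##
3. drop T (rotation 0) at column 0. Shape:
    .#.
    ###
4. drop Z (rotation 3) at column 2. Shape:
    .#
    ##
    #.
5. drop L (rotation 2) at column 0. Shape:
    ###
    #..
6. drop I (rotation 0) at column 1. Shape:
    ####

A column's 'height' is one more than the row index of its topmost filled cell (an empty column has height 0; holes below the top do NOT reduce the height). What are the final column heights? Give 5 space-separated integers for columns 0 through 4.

Drop 1: T rot0 at col 1 lands with bottom-row=0; cleared 0 line(s) (total 0); column heights now [0 1 2 1 0], max=2
Drop 2: Z rot2 at col 0 lands with bottom-row=2; cleared 0 line(s) (total 0); column heights now [4 4 3 1 0], max=4
Drop 3: T rot0 at col 0 lands with bottom-row=4; cleared 0 line(s) (total 0); column heights now [5 6 5 1 0], max=6
Drop 4: Z rot3 at col 2 lands with bottom-row=5; cleared 0 line(s) (total 0); column heights now [5 6 7 8 0], max=8
Drop 5: L rot2 at col 0 lands with bottom-row=6; cleared 0 line(s) (total 0); column heights now [8 8 8 8 0], max=8
Drop 6: I rot0 at col 1 lands with bottom-row=8; cleared 0 line(s) (total 0); column heights now [8 9 9 9 9], max=9

Answer: 8 9 9 9 9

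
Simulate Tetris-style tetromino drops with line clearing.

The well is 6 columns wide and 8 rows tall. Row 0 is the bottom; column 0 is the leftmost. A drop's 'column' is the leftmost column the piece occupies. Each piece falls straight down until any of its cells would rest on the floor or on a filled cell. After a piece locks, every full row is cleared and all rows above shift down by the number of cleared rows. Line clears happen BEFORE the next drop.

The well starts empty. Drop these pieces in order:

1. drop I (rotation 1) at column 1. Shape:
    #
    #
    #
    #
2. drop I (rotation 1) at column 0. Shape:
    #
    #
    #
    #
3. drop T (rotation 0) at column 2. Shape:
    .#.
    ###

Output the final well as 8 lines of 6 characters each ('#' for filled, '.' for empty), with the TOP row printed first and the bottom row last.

Answer: ......
......
......
......
##....
##....
##.#..
#####.

Derivation:
Drop 1: I rot1 at col 1 lands with bottom-row=0; cleared 0 line(s) (total 0); column heights now [0 4 0 0 0 0], max=4
Drop 2: I rot1 at col 0 lands with bottom-row=0; cleared 0 line(s) (total 0); column heights now [4 4 0 0 0 0], max=4
Drop 3: T rot0 at col 2 lands with bottom-row=0; cleared 0 line(s) (total 0); column heights now [4 4 1 2 1 0], max=4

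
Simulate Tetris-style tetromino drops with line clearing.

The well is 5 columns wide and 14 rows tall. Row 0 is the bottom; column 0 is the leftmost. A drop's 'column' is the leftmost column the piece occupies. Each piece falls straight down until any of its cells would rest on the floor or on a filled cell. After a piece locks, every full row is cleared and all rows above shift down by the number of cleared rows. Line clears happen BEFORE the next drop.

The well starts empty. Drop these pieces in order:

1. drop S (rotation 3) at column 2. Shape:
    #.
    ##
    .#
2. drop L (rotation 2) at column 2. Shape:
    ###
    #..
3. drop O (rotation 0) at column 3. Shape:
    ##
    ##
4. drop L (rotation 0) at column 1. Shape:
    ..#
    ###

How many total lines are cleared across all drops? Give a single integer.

Answer: 0

Derivation:
Drop 1: S rot3 at col 2 lands with bottom-row=0; cleared 0 line(s) (total 0); column heights now [0 0 3 2 0], max=3
Drop 2: L rot2 at col 2 lands with bottom-row=3; cleared 0 line(s) (total 0); column heights now [0 0 5 5 5], max=5
Drop 3: O rot0 at col 3 lands with bottom-row=5; cleared 0 line(s) (total 0); column heights now [0 0 5 7 7], max=7
Drop 4: L rot0 at col 1 lands with bottom-row=7; cleared 0 line(s) (total 0); column heights now [0 8 8 9 7], max=9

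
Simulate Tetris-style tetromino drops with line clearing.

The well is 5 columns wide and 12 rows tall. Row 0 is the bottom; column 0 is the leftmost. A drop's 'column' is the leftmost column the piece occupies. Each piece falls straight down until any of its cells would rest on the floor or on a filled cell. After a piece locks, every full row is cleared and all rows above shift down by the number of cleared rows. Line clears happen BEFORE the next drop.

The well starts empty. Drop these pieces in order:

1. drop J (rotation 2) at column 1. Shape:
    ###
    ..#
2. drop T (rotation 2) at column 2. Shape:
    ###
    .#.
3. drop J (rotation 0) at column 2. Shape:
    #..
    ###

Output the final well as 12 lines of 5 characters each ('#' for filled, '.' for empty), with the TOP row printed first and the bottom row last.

Answer: .....
.....
.....
.....
.....
.....
..#..
..###
..###
...#.
.###.
...#.

Derivation:
Drop 1: J rot2 at col 1 lands with bottom-row=0; cleared 0 line(s) (total 0); column heights now [0 2 2 2 0], max=2
Drop 2: T rot2 at col 2 lands with bottom-row=2; cleared 0 line(s) (total 0); column heights now [0 2 4 4 4], max=4
Drop 3: J rot0 at col 2 lands with bottom-row=4; cleared 0 line(s) (total 0); column heights now [0 2 6 5 5], max=6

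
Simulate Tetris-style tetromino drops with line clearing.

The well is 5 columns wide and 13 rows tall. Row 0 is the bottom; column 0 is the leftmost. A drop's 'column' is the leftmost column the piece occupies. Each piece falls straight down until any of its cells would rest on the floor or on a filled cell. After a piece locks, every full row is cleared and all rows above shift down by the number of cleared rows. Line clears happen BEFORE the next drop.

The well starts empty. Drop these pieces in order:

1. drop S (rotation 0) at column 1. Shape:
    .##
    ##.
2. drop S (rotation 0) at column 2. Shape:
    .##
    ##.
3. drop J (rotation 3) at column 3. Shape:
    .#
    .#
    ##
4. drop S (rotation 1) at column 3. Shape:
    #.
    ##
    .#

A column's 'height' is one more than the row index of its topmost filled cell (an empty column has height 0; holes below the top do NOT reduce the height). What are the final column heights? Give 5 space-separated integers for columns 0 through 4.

Drop 1: S rot0 at col 1 lands with bottom-row=0; cleared 0 line(s) (total 0); column heights now [0 1 2 2 0], max=2
Drop 2: S rot0 at col 2 lands with bottom-row=2; cleared 0 line(s) (total 0); column heights now [0 1 3 4 4], max=4
Drop 3: J rot3 at col 3 lands with bottom-row=4; cleared 0 line(s) (total 0); column heights now [0 1 3 5 7], max=7
Drop 4: S rot1 at col 3 lands with bottom-row=7; cleared 0 line(s) (total 0); column heights now [0 1 3 10 9], max=10

Answer: 0 1 3 10 9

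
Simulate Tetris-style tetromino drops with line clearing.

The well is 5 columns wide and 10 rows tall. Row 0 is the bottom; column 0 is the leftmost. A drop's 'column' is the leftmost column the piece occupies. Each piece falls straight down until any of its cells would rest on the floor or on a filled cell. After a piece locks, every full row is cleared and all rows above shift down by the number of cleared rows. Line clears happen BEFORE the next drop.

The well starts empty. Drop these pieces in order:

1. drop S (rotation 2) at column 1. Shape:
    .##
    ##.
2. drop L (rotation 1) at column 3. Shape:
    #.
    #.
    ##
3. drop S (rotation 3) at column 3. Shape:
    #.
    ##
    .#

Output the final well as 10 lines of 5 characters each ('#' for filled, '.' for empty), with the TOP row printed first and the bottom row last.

Drop 1: S rot2 at col 1 lands with bottom-row=0; cleared 0 line(s) (total 0); column heights now [0 1 2 2 0], max=2
Drop 2: L rot1 at col 3 lands with bottom-row=2; cleared 0 line(s) (total 0); column heights now [0 1 2 5 3], max=5
Drop 3: S rot3 at col 3 lands with bottom-row=4; cleared 0 line(s) (total 0); column heights now [0 1 2 7 6], max=7

Answer: .....
.....
.....
...#.
...##
...##
...#.
...##
..##.
.##..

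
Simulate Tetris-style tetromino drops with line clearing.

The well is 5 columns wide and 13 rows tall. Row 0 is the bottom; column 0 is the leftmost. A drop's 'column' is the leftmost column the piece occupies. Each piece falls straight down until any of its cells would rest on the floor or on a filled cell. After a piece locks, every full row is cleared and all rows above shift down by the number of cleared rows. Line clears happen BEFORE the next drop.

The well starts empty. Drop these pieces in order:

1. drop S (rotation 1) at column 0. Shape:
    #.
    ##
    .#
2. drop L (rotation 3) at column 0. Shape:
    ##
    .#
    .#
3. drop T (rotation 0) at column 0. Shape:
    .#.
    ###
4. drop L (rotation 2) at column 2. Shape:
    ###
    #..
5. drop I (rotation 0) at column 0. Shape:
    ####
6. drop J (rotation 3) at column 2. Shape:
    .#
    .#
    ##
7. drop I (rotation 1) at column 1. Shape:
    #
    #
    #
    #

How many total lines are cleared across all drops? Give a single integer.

Drop 1: S rot1 at col 0 lands with bottom-row=0; cleared 0 line(s) (total 0); column heights now [3 2 0 0 0], max=3
Drop 2: L rot3 at col 0 lands with bottom-row=2; cleared 0 line(s) (total 0); column heights now [5 5 0 0 0], max=5
Drop 3: T rot0 at col 0 lands with bottom-row=5; cleared 0 line(s) (total 0); column heights now [6 7 6 0 0], max=7
Drop 4: L rot2 at col 2 lands with bottom-row=6; cleared 0 line(s) (total 0); column heights now [6 7 8 8 8], max=8
Drop 5: I rot0 at col 0 lands with bottom-row=8; cleared 0 line(s) (total 0); column heights now [9 9 9 9 8], max=9
Drop 6: J rot3 at col 2 lands with bottom-row=9; cleared 0 line(s) (total 0); column heights now [9 9 10 12 8], max=12
Drop 7: I rot1 at col 1 lands with bottom-row=9; cleared 0 line(s) (total 0); column heights now [9 13 10 12 8], max=13

Answer: 0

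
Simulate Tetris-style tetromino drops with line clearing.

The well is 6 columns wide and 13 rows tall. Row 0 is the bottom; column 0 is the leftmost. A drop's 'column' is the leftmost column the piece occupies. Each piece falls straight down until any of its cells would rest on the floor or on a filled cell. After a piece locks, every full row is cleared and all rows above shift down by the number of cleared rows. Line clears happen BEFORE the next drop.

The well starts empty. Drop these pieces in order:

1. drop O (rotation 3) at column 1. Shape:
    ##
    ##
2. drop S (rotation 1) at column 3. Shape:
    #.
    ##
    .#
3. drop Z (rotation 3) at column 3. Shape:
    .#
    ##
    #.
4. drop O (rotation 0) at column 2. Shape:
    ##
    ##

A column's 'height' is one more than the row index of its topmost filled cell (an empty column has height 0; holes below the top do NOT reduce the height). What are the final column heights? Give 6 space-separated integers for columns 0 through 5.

Drop 1: O rot3 at col 1 lands with bottom-row=0; cleared 0 line(s) (total 0); column heights now [0 2 2 0 0 0], max=2
Drop 2: S rot1 at col 3 lands with bottom-row=0; cleared 0 line(s) (total 0); column heights now [0 2 2 3 2 0], max=3
Drop 3: Z rot3 at col 3 lands with bottom-row=3; cleared 0 line(s) (total 0); column heights now [0 2 2 5 6 0], max=6
Drop 4: O rot0 at col 2 lands with bottom-row=5; cleared 0 line(s) (total 0); column heights now [0 2 7 7 6 0], max=7

Answer: 0 2 7 7 6 0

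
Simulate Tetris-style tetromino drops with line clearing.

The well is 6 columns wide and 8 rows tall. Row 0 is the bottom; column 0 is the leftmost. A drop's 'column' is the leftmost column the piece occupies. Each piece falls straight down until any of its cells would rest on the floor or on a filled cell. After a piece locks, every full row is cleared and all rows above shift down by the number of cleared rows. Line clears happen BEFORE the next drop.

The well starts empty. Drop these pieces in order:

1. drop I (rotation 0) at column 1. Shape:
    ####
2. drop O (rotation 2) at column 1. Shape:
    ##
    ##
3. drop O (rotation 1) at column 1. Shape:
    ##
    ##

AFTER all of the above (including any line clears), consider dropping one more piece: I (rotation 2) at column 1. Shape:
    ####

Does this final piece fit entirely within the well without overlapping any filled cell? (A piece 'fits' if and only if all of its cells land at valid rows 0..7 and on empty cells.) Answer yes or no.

Answer: yes

Derivation:
Drop 1: I rot0 at col 1 lands with bottom-row=0; cleared 0 line(s) (total 0); column heights now [0 1 1 1 1 0], max=1
Drop 2: O rot2 at col 1 lands with bottom-row=1; cleared 0 line(s) (total 0); column heights now [0 3 3 1 1 0], max=3
Drop 3: O rot1 at col 1 lands with bottom-row=3; cleared 0 line(s) (total 0); column heights now [0 5 5 1 1 0], max=5
Test piece I rot2 at col 1 (width 4): heights before test = [0 5 5 1 1 0]; fits = True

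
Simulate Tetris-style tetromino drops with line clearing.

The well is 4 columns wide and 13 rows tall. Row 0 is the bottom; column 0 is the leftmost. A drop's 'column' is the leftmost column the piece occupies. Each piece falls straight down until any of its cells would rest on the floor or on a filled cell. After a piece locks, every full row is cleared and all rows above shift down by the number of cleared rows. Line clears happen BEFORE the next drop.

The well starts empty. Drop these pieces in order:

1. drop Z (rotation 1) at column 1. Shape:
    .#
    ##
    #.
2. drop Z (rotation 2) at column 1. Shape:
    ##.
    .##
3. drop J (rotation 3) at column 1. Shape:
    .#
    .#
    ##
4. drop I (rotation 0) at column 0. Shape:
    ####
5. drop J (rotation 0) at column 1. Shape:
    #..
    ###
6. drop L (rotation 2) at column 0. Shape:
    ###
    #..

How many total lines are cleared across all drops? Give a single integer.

Answer: 1

Derivation:
Drop 1: Z rot1 at col 1 lands with bottom-row=0; cleared 0 line(s) (total 0); column heights now [0 2 3 0], max=3
Drop 2: Z rot2 at col 1 lands with bottom-row=3; cleared 0 line(s) (total 0); column heights now [0 5 5 4], max=5
Drop 3: J rot3 at col 1 lands with bottom-row=5; cleared 0 line(s) (total 0); column heights now [0 6 8 4], max=8
Drop 4: I rot0 at col 0 lands with bottom-row=8; cleared 1 line(s) (total 1); column heights now [0 6 8 4], max=8
Drop 5: J rot0 at col 1 lands with bottom-row=8; cleared 0 line(s) (total 1); column heights now [0 10 9 9], max=10
Drop 6: L rot2 at col 0 lands with bottom-row=9; cleared 0 line(s) (total 1); column heights now [11 11 11 9], max=11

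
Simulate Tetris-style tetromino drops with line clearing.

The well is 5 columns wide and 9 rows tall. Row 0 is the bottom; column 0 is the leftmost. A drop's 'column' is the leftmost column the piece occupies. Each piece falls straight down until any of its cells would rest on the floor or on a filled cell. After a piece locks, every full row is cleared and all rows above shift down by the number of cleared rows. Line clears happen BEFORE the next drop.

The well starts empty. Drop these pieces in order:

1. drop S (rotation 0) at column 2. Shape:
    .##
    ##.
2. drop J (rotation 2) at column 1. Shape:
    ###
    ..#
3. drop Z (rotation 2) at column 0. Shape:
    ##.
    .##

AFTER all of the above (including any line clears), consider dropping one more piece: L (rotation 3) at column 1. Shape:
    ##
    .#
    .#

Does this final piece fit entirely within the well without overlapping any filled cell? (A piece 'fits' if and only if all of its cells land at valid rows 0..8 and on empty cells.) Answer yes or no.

Answer: yes

Derivation:
Drop 1: S rot0 at col 2 lands with bottom-row=0; cleared 0 line(s) (total 0); column heights now [0 0 1 2 2], max=2
Drop 2: J rot2 at col 1 lands with bottom-row=2; cleared 0 line(s) (total 0); column heights now [0 4 4 4 2], max=4
Drop 3: Z rot2 at col 0 lands with bottom-row=4; cleared 0 line(s) (total 0); column heights now [6 6 5 4 2], max=6
Test piece L rot3 at col 1 (width 2): heights before test = [6 6 5 4 2]; fits = True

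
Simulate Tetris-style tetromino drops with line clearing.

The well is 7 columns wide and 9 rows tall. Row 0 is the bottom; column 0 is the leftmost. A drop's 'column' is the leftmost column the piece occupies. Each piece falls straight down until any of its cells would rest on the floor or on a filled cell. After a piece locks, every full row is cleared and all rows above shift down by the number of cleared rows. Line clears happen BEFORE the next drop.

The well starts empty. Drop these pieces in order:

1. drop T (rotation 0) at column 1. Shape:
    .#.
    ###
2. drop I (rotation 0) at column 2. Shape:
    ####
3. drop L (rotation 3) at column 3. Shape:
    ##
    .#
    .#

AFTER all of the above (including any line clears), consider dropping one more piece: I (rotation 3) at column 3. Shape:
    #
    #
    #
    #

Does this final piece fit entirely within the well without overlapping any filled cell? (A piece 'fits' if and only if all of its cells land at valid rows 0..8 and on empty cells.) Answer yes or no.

Answer: no

Derivation:
Drop 1: T rot0 at col 1 lands with bottom-row=0; cleared 0 line(s) (total 0); column heights now [0 1 2 1 0 0 0], max=2
Drop 2: I rot0 at col 2 lands with bottom-row=2; cleared 0 line(s) (total 0); column heights now [0 1 3 3 3 3 0], max=3
Drop 3: L rot3 at col 3 lands with bottom-row=3; cleared 0 line(s) (total 0); column heights now [0 1 3 6 6 3 0], max=6
Test piece I rot3 at col 3 (width 1): heights before test = [0 1 3 6 6 3 0]; fits = False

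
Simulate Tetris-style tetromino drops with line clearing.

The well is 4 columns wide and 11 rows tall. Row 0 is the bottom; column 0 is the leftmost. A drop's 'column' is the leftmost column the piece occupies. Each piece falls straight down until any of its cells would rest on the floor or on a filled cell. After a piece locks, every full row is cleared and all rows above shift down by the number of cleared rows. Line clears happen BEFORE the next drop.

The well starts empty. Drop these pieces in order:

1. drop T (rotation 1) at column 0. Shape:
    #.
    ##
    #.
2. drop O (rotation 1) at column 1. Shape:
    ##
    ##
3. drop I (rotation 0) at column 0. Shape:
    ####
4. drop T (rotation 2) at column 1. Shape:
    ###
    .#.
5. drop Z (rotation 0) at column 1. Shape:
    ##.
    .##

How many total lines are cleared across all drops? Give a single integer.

Answer: 1

Derivation:
Drop 1: T rot1 at col 0 lands with bottom-row=0; cleared 0 line(s) (total 0); column heights now [3 2 0 0], max=3
Drop 2: O rot1 at col 1 lands with bottom-row=2; cleared 0 line(s) (total 0); column heights now [3 4 4 0], max=4
Drop 3: I rot0 at col 0 lands with bottom-row=4; cleared 1 line(s) (total 1); column heights now [3 4 4 0], max=4
Drop 4: T rot2 at col 1 lands with bottom-row=4; cleared 0 line(s) (total 1); column heights now [3 6 6 6], max=6
Drop 5: Z rot0 at col 1 lands with bottom-row=6; cleared 0 line(s) (total 1); column heights now [3 8 8 7], max=8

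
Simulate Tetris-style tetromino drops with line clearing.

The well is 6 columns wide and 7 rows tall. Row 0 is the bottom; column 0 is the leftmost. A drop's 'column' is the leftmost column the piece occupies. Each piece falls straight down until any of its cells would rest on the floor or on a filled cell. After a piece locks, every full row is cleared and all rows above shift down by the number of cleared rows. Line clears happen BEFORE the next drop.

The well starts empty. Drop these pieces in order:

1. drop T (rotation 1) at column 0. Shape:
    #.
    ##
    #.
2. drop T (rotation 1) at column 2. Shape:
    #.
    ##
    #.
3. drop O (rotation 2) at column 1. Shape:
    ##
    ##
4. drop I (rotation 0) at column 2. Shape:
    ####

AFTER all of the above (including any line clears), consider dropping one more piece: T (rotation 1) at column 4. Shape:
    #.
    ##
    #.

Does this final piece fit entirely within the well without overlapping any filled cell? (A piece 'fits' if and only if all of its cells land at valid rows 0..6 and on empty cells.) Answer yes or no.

Answer: no

Derivation:
Drop 1: T rot1 at col 0 lands with bottom-row=0; cleared 0 line(s) (total 0); column heights now [3 2 0 0 0 0], max=3
Drop 2: T rot1 at col 2 lands with bottom-row=0; cleared 0 line(s) (total 0); column heights now [3 2 3 2 0 0], max=3
Drop 3: O rot2 at col 1 lands with bottom-row=3; cleared 0 line(s) (total 0); column heights now [3 5 5 2 0 0], max=5
Drop 4: I rot0 at col 2 lands with bottom-row=5; cleared 0 line(s) (total 0); column heights now [3 5 6 6 6 6], max=6
Test piece T rot1 at col 4 (width 2): heights before test = [3 5 6 6 6 6]; fits = False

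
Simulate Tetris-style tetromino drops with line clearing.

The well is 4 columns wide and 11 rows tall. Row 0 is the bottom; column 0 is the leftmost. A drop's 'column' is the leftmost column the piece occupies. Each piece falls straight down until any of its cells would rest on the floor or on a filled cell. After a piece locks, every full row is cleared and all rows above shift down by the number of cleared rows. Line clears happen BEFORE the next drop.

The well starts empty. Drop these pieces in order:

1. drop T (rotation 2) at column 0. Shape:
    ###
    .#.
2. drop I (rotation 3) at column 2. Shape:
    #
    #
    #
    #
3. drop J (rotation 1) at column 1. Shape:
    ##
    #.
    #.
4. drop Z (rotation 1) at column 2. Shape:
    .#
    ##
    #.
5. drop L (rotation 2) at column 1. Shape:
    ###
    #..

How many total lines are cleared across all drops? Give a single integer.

Answer: 0

Derivation:
Drop 1: T rot2 at col 0 lands with bottom-row=0; cleared 0 line(s) (total 0); column heights now [2 2 2 0], max=2
Drop 2: I rot3 at col 2 lands with bottom-row=2; cleared 0 line(s) (total 0); column heights now [2 2 6 0], max=6
Drop 3: J rot1 at col 1 lands with bottom-row=4; cleared 0 line(s) (total 0); column heights now [2 7 7 0], max=7
Drop 4: Z rot1 at col 2 lands with bottom-row=7; cleared 0 line(s) (total 0); column heights now [2 7 9 10], max=10
Drop 5: L rot2 at col 1 lands with bottom-row=9; cleared 0 line(s) (total 0); column heights now [2 11 11 11], max=11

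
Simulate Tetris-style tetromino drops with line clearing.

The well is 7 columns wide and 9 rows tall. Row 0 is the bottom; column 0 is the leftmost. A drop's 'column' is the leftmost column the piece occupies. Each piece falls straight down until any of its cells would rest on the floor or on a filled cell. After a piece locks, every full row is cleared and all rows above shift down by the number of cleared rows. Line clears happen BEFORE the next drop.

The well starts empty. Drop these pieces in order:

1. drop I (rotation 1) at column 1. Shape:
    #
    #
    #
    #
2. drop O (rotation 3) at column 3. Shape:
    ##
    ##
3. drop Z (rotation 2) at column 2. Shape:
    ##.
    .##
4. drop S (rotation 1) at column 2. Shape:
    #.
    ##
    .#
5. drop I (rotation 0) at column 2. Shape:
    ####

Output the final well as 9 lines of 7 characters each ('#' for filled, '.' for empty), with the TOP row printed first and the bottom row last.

Answer: .......
..####.
..#....
..##...
...#...
.###...
.#.##..
.#.##..
.#.##..

Derivation:
Drop 1: I rot1 at col 1 lands with bottom-row=0; cleared 0 line(s) (total 0); column heights now [0 4 0 0 0 0 0], max=4
Drop 2: O rot3 at col 3 lands with bottom-row=0; cleared 0 line(s) (total 0); column heights now [0 4 0 2 2 0 0], max=4
Drop 3: Z rot2 at col 2 lands with bottom-row=2; cleared 0 line(s) (total 0); column heights now [0 4 4 4 3 0 0], max=4
Drop 4: S rot1 at col 2 lands with bottom-row=4; cleared 0 line(s) (total 0); column heights now [0 4 7 6 3 0 0], max=7
Drop 5: I rot0 at col 2 lands with bottom-row=7; cleared 0 line(s) (total 0); column heights now [0 4 8 8 8 8 0], max=8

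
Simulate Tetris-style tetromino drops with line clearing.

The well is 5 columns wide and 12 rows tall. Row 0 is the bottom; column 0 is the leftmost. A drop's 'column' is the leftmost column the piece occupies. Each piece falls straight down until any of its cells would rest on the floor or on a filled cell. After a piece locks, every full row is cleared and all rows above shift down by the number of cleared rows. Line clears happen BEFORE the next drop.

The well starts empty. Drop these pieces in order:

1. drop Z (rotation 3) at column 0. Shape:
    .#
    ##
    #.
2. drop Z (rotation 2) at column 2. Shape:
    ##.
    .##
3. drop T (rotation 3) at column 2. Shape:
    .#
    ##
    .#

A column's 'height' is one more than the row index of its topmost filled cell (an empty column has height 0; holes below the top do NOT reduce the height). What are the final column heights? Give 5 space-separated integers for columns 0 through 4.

Drop 1: Z rot3 at col 0 lands with bottom-row=0; cleared 0 line(s) (total 0); column heights now [2 3 0 0 0], max=3
Drop 2: Z rot2 at col 2 lands with bottom-row=0; cleared 0 line(s) (total 0); column heights now [2 3 2 2 1], max=3
Drop 3: T rot3 at col 2 lands with bottom-row=2; cleared 0 line(s) (total 0); column heights now [2 3 4 5 1], max=5

Answer: 2 3 4 5 1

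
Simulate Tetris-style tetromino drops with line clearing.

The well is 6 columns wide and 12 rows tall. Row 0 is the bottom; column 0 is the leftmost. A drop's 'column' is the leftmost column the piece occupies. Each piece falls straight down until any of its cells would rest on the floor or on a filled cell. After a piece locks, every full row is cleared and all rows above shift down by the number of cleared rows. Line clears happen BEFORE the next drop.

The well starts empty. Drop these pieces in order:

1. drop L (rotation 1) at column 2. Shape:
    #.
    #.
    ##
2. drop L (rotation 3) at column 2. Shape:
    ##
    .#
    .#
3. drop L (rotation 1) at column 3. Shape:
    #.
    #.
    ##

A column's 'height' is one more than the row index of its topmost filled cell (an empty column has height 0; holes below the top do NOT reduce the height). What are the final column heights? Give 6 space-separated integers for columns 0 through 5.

Answer: 0 0 4 7 5 0

Derivation:
Drop 1: L rot1 at col 2 lands with bottom-row=0; cleared 0 line(s) (total 0); column heights now [0 0 3 1 0 0], max=3
Drop 2: L rot3 at col 2 lands with bottom-row=1; cleared 0 line(s) (total 0); column heights now [0 0 4 4 0 0], max=4
Drop 3: L rot1 at col 3 lands with bottom-row=4; cleared 0 line(s) (total 0); column heights now [0 0 4 7 5 0], max=7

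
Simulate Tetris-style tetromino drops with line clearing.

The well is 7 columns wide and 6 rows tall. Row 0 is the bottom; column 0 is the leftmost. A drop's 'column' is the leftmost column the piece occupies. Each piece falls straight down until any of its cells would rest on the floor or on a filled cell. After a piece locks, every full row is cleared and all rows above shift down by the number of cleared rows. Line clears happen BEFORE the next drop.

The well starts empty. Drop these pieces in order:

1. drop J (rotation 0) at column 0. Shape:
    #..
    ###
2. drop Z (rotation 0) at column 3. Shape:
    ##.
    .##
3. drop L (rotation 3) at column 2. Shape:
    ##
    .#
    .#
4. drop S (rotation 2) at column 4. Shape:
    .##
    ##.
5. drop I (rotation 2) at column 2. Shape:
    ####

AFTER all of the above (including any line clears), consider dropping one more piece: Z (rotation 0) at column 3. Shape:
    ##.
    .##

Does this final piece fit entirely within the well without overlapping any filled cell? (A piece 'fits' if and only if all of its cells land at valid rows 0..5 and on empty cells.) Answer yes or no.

Drop 1: J rot0 at col 0 lands with bottom-row=0; cleared 0 line(s) (total 0); column heights now [2 1 1 0 0 0 0], max=2
Drop 2: Z rot0 at col 3 lands with bottom-row=0; cleared 0 line(s) (total 0); column heights now [2 1 1 2 2 1 0], max=2
Drop 3: L rot3 at col 2 lands with bottom-row=2; cleared 0 line(s) (total 0); column heights now [2 1 5 5 2 1 0], max=5
Drop 4: S rot2 at col 4 lands with bottom-row=2; cleared 0 line(s) (total 0); column heights now [2 1 5 5 3 4 4], max=5
Drop 5: I rot2 at col 2 lands with bottom-row=5; cleared 0 line(s) (total 0); column heights now [2 1 6 6 6 6 4], max=6
Test piece Z rot0 at col 3 (width 3): heights before test = [2 1 6 6 6 6 4]; fits = False

Answer: no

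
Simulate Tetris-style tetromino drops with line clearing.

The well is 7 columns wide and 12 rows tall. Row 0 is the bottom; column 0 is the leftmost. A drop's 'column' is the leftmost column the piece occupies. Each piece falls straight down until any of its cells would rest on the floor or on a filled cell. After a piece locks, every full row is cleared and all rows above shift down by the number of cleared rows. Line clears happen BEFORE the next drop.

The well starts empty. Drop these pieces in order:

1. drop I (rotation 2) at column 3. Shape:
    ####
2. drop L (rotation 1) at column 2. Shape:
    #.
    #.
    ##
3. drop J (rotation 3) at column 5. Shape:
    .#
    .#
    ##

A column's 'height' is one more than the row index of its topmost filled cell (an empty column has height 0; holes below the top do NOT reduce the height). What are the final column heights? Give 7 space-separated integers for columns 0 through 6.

Drop 1: I rot2 at col 3 lands with bottom-row=0; cleared 0 line(s) (total 0); column heights now [0 0 0 1 1 1 1], max=1
Drop 2: L rot1 at col 2 lands with bottom-row=1; cleared 0 line(s) (total 0); column heights now [0 0 4 2 1 1 1], max=4
Drop 3: J rot3 at col 5 lands with bottom-row=1; cleared 0 line(s) (total 0); column heights now [0 0 4 2 1 2 4], max=4

Answer: 0 0 4 2 1 2 4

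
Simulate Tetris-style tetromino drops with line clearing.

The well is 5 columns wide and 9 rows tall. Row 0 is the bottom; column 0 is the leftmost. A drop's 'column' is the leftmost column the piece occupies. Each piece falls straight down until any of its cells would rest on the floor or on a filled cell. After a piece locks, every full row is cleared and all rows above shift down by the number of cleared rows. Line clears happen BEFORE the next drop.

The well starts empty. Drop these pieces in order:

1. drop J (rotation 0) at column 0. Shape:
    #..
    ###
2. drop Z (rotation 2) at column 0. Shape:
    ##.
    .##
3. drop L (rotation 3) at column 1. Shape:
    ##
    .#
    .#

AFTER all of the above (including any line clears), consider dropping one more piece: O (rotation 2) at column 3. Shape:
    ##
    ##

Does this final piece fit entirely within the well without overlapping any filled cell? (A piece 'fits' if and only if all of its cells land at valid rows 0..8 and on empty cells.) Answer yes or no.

Drop 1: J rot0 at col 0 lands with bottom-row=0; cleared 0 line(s) (total 0); column heights now [2 1 1 0 0], max=2
Drop 2: Z rot2 at col 0 lands with bottom-row=1; cleared 0 line(s) (total 0); column heights now [3 3 2 0 0], max=3
Drop 3: L rot3 at col 1 lands with bottom-row=2; cleared 0 line(s) (total 0); column heights now [3 5 5 0 0], max=5
Test piece O rot2 at col 3 (width 2): heights before test = [3 5 5 0 0]; fits = True

Answer: yes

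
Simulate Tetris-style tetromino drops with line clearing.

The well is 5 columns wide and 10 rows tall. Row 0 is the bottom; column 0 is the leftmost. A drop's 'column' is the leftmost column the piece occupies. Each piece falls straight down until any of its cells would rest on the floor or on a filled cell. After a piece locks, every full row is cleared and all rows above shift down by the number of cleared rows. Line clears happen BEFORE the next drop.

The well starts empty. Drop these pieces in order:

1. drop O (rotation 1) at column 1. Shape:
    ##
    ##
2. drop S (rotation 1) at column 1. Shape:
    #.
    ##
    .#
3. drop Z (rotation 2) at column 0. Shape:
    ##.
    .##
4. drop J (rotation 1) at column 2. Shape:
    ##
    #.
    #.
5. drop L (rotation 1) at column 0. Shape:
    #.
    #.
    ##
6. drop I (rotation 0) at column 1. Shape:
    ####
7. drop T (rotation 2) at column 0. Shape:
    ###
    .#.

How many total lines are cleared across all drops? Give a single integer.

Answer: 1

Derivation:
Drop 1: O rot1 at col 1 lands with bottom-row=0; cleared 0 line(s) (total 0); column heights now [0 2 2 0 0], max=2
Drop 2: S rot1 at col 1 lands with bottom-row=2; cleared 0 line(s) (total 0); column heights now [0 5 4 0 0], max=5
Drop 3: Z rot2 at col 0 lands with bottom-row=5; cleared 0 line(s) (total 0); column heights now [7 7 6 0 0], max=7
Drop 4: J rot1 at col 2 lands with bottom-row=6; cleared 0 line(s) (total 0); column heights now [7 7 9 9 0], max=9
Drop 5: L rot1 at col 0 lands with bottom-row=7; cleared 0 line(s) (total 0); column heights now [10 8 9 9 0], max=10
Drop 6: I rot0 at col 1 lands with bottom-row=9; cleared 1 line(s) (total 1); column heights now [9 8 9 9 0], max=9
Drop 7: T rot2 at col 0 lands with bottom-row=8; cleared 0 line(s) (total 1); column heights now [10 10 10 9 0], max=10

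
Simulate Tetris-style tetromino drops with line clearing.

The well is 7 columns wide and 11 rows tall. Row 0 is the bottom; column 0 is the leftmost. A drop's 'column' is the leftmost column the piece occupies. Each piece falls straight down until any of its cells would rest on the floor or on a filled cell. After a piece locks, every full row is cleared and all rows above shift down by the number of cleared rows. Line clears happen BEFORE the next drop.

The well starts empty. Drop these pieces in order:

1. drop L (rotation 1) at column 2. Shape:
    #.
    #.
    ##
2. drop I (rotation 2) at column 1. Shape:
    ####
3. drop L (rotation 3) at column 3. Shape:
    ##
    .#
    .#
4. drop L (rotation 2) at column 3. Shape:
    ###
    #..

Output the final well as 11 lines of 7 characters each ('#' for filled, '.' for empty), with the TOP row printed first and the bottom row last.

Answer: .......
.......
...###.
...#...
...##..
....#..
....#..
.####..
..#....
..#....
..##...

Derivation:
Drop 1: L rot1 at col 2 lands with bottom-row=0; cleared 0 line(s) (total 0); column heights now [0 0 3 1 0 0 0], max=3
Drop 2: I rot2 at col 1 lands with bottom-row=3; cleared 0 line(s) (total 0); column heights now [0 4 4 4 4 0 0], max=4
Drop 3: L rot3 at col 3 lands with bottom-row=4; cleared 0 line(s) (total 0); column heights now [0 4 4 7 7 0 0], max=7
Drop 4: L rot2 at col 3 lands with bottom-row=7; cleared 0 line(s) (total 0); column heights now [0 4 4 9 9 9 0], max=9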